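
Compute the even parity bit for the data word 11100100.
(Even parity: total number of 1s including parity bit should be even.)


Number of 1s in data: 4
Parity bit: 0

0


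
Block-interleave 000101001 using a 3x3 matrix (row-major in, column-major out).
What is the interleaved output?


Matrix:
  000
  101
  001
Read columns: 010000011

010000011


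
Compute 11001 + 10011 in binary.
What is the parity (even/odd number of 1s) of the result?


11001 = 25
10011 = 19
Sum = 44 = 101100
1s count = 3

odd parity (3 ones in 101100)


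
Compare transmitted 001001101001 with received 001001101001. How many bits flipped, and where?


XOR: 000000000000

0 errors (received matches sent)


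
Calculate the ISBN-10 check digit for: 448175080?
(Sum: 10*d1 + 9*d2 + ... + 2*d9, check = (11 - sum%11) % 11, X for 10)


Weighted sum: 238
238 mod 11 = 7

Check digit: 4


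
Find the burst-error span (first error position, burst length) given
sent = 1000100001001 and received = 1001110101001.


XOR: 0001010100000

Burst at position 3, length 5


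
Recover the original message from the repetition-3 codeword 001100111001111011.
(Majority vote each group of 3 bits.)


Groups: 001, 100, 111, 001, 111, 011
Majority votes: 001011

001011


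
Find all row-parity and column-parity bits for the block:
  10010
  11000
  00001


Row parities: 001
Column parities: 01011

Row P: 001, Col P: 01011, Corner: 1


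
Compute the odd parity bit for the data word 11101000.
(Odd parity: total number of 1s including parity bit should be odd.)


Number of 1s in data: 4
Parity bit: 1

1


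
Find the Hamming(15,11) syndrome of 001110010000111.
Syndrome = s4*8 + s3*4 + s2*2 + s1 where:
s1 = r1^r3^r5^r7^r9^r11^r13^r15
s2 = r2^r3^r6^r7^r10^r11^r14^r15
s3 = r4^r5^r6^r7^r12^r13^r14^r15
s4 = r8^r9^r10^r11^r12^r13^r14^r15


s1=0, s2=1, s3=1, s4=0

Syndrome = 6 (error at position 6)


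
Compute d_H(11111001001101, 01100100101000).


XOR: 10011101100101
Count of 1s: 8

8


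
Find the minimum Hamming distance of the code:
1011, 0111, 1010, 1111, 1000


Comparing all pairs, minimum distance: 1
Can detect 0 errors, correct 0 errors

1


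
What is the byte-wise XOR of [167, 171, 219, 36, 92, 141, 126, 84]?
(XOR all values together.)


XOR chain: 167 ^ 171 ^ 219 ^ 36 ^ 92 ^ 141 ^ 126 ^ 84 = 8

8


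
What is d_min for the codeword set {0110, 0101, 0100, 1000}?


Comparing all pairs, minimum distance: 1
Can detect 0 errors, correct 0 errors

1


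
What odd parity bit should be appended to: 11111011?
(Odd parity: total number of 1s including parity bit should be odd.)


Number of 1s in data: 7
Parity bit: 0

0


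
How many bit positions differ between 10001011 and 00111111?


XOR: 10110100
Count of 1s: 4

4


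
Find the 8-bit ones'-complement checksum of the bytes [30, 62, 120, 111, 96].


Sum = 419 mod 256 = 163
Complement = 92

92


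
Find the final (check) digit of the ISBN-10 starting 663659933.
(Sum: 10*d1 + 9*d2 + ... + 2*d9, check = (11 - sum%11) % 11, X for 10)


Weighted sum: 306
306 mod 11 = 9

Check digit: 2


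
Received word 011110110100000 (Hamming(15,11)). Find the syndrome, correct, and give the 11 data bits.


Syndrome = 5: error at position 5

Data: 10010100000 (corrected bit 5)


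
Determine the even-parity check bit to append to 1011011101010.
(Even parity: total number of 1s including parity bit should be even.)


Number of 1s in data: 8
Parity bit: 0

0


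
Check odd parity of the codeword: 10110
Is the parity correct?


Number of 1s: 3

Yes, parity is correct (3 ones)


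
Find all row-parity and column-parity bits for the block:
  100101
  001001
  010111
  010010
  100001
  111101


Row parities: 100001
Column parities: 110101

Row P: 100001, Col P: 110101, Corner: 0


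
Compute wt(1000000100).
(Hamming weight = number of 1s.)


Counting 1s in 1000000100

2


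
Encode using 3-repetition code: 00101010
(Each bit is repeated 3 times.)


Each bit -> 3 copies

000000111000111000111000


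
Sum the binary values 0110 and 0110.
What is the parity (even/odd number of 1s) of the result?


0110 = 6
0110 = 6
Sum = 12 = 1100
1s count = 2

even parity (2 ones in 1100)


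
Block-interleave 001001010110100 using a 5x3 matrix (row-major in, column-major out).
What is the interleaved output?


Matrix:
  001
  001
  010
  110
  100
Read columns: 000110011011000

000110011011000


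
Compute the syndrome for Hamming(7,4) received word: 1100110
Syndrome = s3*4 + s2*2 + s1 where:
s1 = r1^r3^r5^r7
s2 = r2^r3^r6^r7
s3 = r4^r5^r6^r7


s1=0, s2=0, s3=0

Syndrome = 0 (no error)


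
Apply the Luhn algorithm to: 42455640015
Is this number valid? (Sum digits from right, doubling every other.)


Luhn sum = 32
32 mod 10 = 2

Invalid (Luhn sum mod 10 = 2)


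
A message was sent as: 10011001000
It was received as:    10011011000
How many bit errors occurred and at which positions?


XOR: 00000010000

1 error(s) at position(s): 6


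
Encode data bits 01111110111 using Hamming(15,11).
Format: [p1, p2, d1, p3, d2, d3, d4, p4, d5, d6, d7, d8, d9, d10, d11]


Parity bits: p1=0, p2=0, p3=0, p4=0

000011101110111


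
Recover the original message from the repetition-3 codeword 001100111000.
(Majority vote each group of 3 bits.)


Groups: 001, 100, 111, 000
Majority votes: 0010

0010


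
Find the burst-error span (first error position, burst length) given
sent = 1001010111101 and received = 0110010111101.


XOR: 1111000000000

Burst at position 0, length 4


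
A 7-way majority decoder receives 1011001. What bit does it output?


Ones: 4 out of 7
Threshold: 4

1 (4/7 voted 1)


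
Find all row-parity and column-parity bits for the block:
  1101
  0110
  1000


Row parities: 101
Column parities: 0011

Row P: 101, Col P: 0011, Corner: 0


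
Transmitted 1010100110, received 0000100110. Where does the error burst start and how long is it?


XOR: 1010000000

Burst at position 0, length 3


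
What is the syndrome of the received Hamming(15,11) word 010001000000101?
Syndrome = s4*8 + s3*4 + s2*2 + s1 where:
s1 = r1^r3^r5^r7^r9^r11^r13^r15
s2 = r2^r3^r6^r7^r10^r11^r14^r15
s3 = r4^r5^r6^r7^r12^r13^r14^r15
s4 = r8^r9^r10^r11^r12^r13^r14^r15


s1=0, s2=1, s3=1, s4=0

Syndrome = 6 (error at position 6)


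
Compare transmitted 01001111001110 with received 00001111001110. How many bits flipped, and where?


XOR: 01000000000000

1 error(s) at position(s): 1


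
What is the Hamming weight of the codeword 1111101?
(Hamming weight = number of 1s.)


Counting 1s in 1111101

6


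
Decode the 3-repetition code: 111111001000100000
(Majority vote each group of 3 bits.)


Groups: 111, 111, 001, 000, 100, 000
Majority votes: 110000

110000


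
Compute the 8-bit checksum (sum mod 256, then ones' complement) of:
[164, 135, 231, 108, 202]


Sum = 840 mod 256 = 72
Complement = 183

183


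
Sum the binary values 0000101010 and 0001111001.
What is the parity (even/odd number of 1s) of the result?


0000101010 = 42
0001111001 = 121
Sum = 163 = 10100011
1s count = 4

even parity (4 ones in 10100011)


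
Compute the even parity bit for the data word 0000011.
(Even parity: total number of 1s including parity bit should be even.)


Number of 1s in data: 2
Parity bit: 0

0


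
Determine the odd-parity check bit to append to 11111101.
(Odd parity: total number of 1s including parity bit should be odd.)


Number of 1s in data: 7
Parity bit: 0

0


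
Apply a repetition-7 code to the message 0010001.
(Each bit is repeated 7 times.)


Each bit -> 7 copies

0000000000000011111110000000000000000000001111111


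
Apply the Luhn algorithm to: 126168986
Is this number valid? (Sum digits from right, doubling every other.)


Luhn sum = 48
48 mod 10 = 8

Invalid (Luhn sum mod 10 = 8)


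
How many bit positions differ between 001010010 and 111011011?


XOR: 110001001
Count of 1s: 4

4


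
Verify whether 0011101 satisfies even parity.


Number of 1s: 4

Yes, parity is correct (4 ones)


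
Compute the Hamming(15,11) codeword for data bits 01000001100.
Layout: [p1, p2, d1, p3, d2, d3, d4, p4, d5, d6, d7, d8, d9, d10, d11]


Parity bits: p1=0, p2=0, p3=1, p4=0

000110000001100


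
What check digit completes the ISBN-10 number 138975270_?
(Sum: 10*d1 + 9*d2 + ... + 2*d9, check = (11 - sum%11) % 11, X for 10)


Weighted sum: 260
260 mod 11 = 7

Check digit: 4


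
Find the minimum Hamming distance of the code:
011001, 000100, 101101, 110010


Comparing all pairs, minimum distance: 3
Can detect 2 errors, correct 1 errors

3


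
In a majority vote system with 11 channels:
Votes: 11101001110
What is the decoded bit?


Ones: 7 out of 11
Threshold: 6

1 (7/11 voted 1)


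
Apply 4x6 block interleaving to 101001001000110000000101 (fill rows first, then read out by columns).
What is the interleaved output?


Matrix:
  101001
  001000
  110000
  000101
Read columns: 101000101100000100001001

101000101100000100001001


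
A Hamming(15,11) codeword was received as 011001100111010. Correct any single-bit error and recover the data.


Syndrome = 3: error at position 3

Data: 00110111010 (corrected bit 3)


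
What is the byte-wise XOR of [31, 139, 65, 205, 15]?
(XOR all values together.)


XOR chain: 31 ^ 139 ^ 65 ^ 205 ^ 15 = 23

23


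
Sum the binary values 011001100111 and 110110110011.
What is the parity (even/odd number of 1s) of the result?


011001100111 = 1639
110110110011 = 3507
Sum = 5146 = 1010000011010
1s count = 5

odd parity (5 ones in 1010000011010)


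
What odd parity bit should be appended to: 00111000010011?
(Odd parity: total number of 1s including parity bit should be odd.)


Number of 1s in data: 6
Parity bit: 1

1


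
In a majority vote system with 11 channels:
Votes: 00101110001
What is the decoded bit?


Ones: 5 out of 11
Threshold: 6

0 (5/11 voted 1)


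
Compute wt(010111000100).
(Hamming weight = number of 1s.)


Counting 1s in 010111000100

5


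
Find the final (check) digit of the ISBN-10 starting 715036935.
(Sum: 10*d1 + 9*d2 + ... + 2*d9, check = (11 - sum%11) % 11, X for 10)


Weighted sum: 222
222 mod 11 = 2

Check digit: 9


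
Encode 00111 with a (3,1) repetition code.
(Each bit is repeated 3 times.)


Each bit -> 3 copies

000000111111111


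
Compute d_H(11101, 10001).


XOR: 01100
Count of 1s: 2

2


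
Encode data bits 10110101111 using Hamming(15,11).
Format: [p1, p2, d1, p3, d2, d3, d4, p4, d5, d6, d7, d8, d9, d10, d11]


Parity bits: p1=0, p2=0, p3=0, p4=1

001001110101111


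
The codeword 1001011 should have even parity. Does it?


Number of 1s: 4

Yes, parity is correct (4 ones)


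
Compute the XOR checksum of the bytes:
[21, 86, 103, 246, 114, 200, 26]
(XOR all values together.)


XOR chain: 21 ^ 86 ^ 103 ^ 246 ^ 114 ^ 200 ^ 26 = 114

114


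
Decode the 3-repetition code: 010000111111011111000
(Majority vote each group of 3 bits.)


Groups: 010, 000, 111, 111, 011, 111, 000
Majority votes: 0011110

0011110


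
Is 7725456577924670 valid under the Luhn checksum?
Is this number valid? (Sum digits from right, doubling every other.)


Luhn sum = 84
84 mod 10 = 4

Invalid (Luhn sum mod 10 = 4)


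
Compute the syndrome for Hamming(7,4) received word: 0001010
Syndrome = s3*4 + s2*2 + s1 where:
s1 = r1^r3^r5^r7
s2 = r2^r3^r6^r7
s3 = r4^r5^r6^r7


s1=0, s2=1, s3=0

Syndrome = 2 (error at position 2)


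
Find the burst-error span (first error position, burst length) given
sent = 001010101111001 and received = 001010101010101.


XOR: 000000000101100

Burst at position 9, length 4


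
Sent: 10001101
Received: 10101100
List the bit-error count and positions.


XOR: 00100001

2 error(s) at position(s): 2, 7


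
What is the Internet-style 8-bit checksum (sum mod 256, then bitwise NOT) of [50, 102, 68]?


Sum = 220 mod 256 = 220
Complement = 35

35


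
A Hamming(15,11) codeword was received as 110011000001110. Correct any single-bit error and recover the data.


Syndrome = 15: error at position 15

Data: 01100001111 (corrected bit 15)


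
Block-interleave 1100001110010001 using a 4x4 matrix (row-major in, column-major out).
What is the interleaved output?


Matrix:
  1100
  0011
  1001
  0001
Read columns: 1010100001000111

1010100001000111


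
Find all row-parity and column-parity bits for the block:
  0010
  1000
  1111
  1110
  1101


Row parities: 11011
Column parities: 0110

Row P: 11011, Col P: 0110, Corner: 0


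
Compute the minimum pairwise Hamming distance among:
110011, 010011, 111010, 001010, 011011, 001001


Comparing all pairs, minimum distance: 1
Can detect 0 errors, correct 0 errors

1


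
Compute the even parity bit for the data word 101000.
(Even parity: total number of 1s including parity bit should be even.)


Number of 1s in data: 2
Parity bit: 0

0


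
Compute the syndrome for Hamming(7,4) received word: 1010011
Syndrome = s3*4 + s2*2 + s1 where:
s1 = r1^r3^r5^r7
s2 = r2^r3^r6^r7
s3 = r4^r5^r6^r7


s1=1, s2=1, s3=0

Syndrome = 3 (error at position 3)


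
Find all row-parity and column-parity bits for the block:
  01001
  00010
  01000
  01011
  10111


Row parities: 01110
Column parities: 11111

Row P: 01110, Col P: 11111, Corner: 1


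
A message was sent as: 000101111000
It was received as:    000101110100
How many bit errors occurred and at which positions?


XOR: 000000001100

2 error(s) at position(s): 8, 9


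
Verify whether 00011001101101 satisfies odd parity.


Number of 1s: 7

Yes, parity is correct (7 ones)


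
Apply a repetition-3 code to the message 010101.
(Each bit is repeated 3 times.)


Each bit -> 3 copies

000111000111000111


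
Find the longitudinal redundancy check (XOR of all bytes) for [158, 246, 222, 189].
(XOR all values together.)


XOR chain: 158 ^ 246 ^ 222 ^ 189 = 11

11


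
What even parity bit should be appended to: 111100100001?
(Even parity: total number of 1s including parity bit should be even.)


Number of 1s in data: 6
Parity bit: 0

0


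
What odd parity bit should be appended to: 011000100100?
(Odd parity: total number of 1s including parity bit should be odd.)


Number of 1s in data: 4
Parity bit: 1

1


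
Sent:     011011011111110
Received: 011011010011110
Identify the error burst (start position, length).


XOR: 000000001100000

Burst at position 8, length 2


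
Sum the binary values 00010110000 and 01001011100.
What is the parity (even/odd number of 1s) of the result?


00010110000 = 176
01001011100 = 604
Sum = 780 = 1100001100
1s count = 4

even parity (4 ones in 1100001100)


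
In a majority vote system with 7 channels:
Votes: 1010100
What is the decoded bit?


Ones: 3 out of 7
Threshold: 4

0 (3/7 voted 1)


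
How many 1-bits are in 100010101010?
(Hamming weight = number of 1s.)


Counting 1s in 100010101010

5


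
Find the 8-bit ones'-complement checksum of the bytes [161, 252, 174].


Sum = 587 mod 256 = 75
Complement = 180

180


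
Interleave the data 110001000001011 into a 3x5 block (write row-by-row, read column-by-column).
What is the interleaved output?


Matrix:
  11000
  10000
  01011
Read columns: 110101000001001

110101000001001


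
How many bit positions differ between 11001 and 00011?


XOR: 11010
Count of 1s: 3

3


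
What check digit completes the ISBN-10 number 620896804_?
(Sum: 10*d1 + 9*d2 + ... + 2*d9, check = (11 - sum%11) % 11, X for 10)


Weighted sum: 258
258 mod 11 = 5

Check digit: 6


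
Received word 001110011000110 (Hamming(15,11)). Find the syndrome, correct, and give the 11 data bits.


Syndrome = 0: no error detected

Data: 11001000110 (no errors)


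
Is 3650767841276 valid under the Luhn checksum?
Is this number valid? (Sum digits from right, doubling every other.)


Luhn sum = 54
54 mod 10 = 4

Invalid (Luhn sum mod 10 = 4)


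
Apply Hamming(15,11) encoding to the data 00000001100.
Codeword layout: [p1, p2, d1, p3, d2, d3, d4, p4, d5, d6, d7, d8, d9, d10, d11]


Parity bits: p1=1, p2=0, p3=0, p4=0

100000000001100


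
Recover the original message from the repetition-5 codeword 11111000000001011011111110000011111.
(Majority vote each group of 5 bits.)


Groups: 11111, 00000, 00010, 11011, 11111, 00000, 11111
Majority votes: 1001101

1001101


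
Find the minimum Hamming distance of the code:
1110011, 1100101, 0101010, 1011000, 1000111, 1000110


Comparing all pairs, minimum distance: 1
Can detect 0 errors, correct 0 errors

1


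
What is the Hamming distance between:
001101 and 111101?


XOR: 110000
Count of 1s: 2

2


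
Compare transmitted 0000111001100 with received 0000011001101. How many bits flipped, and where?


XOR: 0000100000001

2 error(s) at position(s): 4, 12


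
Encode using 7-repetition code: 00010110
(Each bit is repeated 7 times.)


Each bit -> 7 copies

00000000000000000000011111110000000111111111111110000000


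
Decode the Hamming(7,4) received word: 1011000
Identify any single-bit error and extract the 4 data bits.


Syndrome = 6: error at position 6

Data: 1010 (corrected bit 6)


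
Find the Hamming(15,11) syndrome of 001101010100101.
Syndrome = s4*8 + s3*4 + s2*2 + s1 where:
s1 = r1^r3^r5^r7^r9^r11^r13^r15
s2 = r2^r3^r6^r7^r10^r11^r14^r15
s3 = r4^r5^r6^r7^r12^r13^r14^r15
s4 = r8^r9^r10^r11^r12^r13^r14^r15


s1=1, s2=0, s3=0, s4=0

Syndrome = 1 (error at position 1)


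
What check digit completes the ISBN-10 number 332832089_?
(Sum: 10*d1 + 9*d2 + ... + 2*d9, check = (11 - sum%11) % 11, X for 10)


Weighted sum: 199
199 mod 11 = 1

Check digit: X


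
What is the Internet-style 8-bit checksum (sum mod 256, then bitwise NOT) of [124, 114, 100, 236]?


Sum = 574 mod 256 = 62
Complement = 193

193


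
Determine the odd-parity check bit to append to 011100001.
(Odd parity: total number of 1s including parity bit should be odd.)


Number of 1s in data: 4
Parity bit: 1

1


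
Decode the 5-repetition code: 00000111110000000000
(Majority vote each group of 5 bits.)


Groups: 00000, 11111, 00000, 00000
Majority votes: 0100

0100


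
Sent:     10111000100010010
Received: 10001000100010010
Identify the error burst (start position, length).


XOR: 00110000000000000

Burst at position 2, length 2


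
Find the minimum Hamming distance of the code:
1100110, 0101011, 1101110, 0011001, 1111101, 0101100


Comparing all pairs, minimum distance: 1
Can detect 0 errors, correct 0 errors

1


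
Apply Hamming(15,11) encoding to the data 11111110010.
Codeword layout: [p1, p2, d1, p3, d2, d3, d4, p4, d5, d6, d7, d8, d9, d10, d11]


Parity bits: p1=1, p2=0, p3=0, p4=0

101011101110010


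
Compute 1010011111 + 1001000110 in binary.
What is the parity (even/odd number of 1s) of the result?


1010011111 = 671
1001000110 = 582
Sum = 1253 = 10011100101
1s count = 6

even parity (6 ones in 10011100101)


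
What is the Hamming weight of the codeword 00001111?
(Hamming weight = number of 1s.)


Counting 1s in 00001111

4


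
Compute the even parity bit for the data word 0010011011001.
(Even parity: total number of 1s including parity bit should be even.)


Number of 1s in data: 6
Parity bit: 0

0


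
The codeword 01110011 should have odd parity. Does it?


Number of 1s: 5

Yes, parity is correct (5 ones)


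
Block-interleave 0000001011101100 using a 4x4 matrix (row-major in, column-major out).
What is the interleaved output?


Matrix:
  0000
  0010
  1110
  1100
Read columns: 0011001101100000

0011001101100000


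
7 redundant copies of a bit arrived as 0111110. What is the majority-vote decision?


Ones: 5 out of 7
Threshold: 4

1 (5/7 voted 1)


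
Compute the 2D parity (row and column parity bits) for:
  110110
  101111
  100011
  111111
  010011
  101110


Row parities: 011010
Column parities: 111000

Row P: 011010, Col P: 111000, Corner: 1


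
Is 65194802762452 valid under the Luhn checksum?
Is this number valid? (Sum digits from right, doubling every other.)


Luhn sum = 59
59 mod 10 = 9

Invalid (Luhn sum mod 10 = 9)


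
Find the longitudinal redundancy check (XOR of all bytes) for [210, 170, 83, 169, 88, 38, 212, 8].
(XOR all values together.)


XOR chain: 210 ^ 170 ^ 83 ^ 169 ^ 88 ^ 38 ^ 212 ^ 8 = 32

32


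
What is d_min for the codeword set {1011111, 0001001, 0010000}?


Comparing all pairs, minimum distance: 3
Can detect 2 errors, correct 1 errors

3


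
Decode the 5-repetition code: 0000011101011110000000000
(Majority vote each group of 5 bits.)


Groups: 00000, 11101, 01111, 00000, 00000
Majority votes: 01100

01100


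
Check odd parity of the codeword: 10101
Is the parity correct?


Number of 1s: 3

Yes, parity is correct (3 ones)


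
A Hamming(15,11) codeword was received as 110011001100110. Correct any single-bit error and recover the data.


Syndrome = 0: no error detected

Data: 01101100110 (no errors)


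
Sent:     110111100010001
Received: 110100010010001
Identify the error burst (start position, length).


XOR: 000011110000000

Burst at position 4, length 4


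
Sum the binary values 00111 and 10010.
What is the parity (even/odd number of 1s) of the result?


00111 = 7
10010 = 18
Sum = 25 = 11001
1s count = 3

odd parity (3 ones in 11001)


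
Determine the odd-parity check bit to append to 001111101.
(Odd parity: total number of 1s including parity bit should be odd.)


Number of 1s in data: 6
Parity bit: 1

1


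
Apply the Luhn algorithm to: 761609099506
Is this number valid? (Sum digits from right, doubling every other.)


Luhn sum = 57
57 mod 10 = 7

Invalid (Luhn sum mod 10 = 7)


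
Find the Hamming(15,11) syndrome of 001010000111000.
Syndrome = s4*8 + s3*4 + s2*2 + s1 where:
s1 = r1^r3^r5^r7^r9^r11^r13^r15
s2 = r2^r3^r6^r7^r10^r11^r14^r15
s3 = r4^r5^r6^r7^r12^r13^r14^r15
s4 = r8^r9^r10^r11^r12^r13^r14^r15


s1=1, s2=1, s3=0, s4=1

Syndrome = 11 (error at position 11)


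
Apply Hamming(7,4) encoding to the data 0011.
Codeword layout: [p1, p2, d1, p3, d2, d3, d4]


Parity bits: p1=1, p2=0, p3=0

1000011


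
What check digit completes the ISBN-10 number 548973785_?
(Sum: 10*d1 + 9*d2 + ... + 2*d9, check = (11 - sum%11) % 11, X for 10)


Weighted sum: 332
332 mod 11 = 2

Check digit: 9


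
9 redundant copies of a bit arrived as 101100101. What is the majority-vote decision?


Ones: 5 out of 9
Threshold: 5

1 (5/9 voted 1)


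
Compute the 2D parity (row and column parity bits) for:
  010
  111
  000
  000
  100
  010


Row parities: 110011
Column parities: 011

Row P: 110011, Col P: 011, Corner: 0


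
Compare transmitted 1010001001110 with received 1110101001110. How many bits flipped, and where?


XOR: 0100100000000

2 error(s) at position(s): 1, 4


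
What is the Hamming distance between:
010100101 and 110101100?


XOR: 100001001
Count of 1s: 3

3


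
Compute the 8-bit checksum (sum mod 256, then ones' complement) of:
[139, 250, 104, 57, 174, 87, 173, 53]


Sum = 1037 mod 256 = 13
Complement = 242

242


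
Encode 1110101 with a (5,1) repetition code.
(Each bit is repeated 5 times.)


Each bit -> 5 copies

11111111111111100000111110000011111


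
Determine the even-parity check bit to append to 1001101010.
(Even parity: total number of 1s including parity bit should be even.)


Number of 1s in data: 5
Parity bit: 1

1


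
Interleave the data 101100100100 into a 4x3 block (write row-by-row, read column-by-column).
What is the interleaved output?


Matrix:
  101
  100
  100
  100
Read columns: 111100001000

111100001000


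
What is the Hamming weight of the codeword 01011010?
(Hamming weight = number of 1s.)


Counting 1s in 01011010

4


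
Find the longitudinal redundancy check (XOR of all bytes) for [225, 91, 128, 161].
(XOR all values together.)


XOR chain: 225 ^ 91 ^ 128 ^ 161 = 155

155


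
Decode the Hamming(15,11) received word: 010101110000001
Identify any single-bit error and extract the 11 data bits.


Syndrome = 0: no error detected

Data: 00110000001 (no errors)


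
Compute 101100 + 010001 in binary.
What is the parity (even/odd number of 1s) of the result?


101100 = 44
010001 = 17
Sum = 61 = 111101
1s count = 5

odd parity (5 ones in 111101)


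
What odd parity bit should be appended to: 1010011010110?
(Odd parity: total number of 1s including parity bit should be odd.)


Number of 1s in data: 7
Parity bit: 0

0


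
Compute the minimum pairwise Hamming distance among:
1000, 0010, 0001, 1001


Comparing all pairs, minimum distance: 1
Can detect 0 errors, correct 0 errors

1


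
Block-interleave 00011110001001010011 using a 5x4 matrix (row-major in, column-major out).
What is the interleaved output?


Matrix:
  0001
  1110
  0010
  0101
  0011
Read columns: 01000010100110110011

01000010100110110011


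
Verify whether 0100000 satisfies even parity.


Number of 1s: 1

No, parity error (1 ones)


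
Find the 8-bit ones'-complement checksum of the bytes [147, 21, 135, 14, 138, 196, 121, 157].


Sum = 929 mod 256 = 161
Complement = 94

94


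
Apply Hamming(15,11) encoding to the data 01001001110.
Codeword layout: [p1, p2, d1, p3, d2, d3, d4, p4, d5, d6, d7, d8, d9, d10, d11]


Parity bits: p1=1, p2=1, p3=0, p4=0

110010001001110


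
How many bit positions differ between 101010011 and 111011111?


XOR: 010001100
Count of 1s: 3

3


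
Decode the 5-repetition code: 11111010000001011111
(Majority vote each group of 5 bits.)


Groups: 11111, 01000, 00010, 11111
Majority votes: 1001

1001


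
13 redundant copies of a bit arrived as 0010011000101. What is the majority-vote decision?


Ones: 5 out of 13
Threshold: 7

0 (5/13 voted 1)


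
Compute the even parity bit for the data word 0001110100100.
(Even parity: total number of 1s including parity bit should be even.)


Number of 1s in data: 5
Parity bit: 1

1


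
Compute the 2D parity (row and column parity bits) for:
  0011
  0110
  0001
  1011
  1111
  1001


Row parities: 001100
Column parities: 1001

Row P: 001100, Col P: 1001, Corner: 0


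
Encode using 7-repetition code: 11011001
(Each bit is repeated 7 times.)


Each bit -> 7 copies

11111111111111000000011111111111111000000000000001111111


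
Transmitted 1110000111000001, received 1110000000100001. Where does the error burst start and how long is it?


XOR: 0000000111100000

Burst at position 7, length 4


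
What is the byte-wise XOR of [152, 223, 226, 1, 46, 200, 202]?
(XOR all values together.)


XOR chain: 152 ^ 223 ^ 226 ^ 1 ^ 46 ^ 200 ^ 202 = 136

136


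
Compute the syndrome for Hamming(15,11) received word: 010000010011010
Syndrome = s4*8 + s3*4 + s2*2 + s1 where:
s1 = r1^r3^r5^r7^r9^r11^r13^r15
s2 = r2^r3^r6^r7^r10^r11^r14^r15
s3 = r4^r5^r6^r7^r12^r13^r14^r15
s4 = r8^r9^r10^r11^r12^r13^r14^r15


s1=1, s2=1, s3=0, s4=0

Syndrome = 3 (error at position 3)


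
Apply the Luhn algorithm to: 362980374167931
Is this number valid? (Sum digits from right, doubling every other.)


Luhn sum = 66
66 mod 10 = 6

Invalid (Luhn sum mod 10 = 6)


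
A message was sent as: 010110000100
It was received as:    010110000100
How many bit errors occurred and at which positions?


XOR: 000000000000

0 errors (received matches sent)


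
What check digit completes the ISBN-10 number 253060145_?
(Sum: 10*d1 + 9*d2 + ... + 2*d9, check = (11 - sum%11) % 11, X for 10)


Weighted sum: 151
151 mod 11 = 8

Check digit: 3


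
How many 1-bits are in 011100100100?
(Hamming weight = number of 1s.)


Counting 1s in 011100100100

5


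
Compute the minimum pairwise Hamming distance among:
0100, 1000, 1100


Comparing all pairs, minimum distance: 1
Can detect 0 errors, correct 0 errors

1


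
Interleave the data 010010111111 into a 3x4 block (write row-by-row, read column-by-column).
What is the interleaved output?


Matrix:
  0100
  1011
  1111
Read columns: 011101011011

011101011011


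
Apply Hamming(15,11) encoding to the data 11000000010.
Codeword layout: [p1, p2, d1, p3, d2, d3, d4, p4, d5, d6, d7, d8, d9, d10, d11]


Parity bits: p1=0, p2=0, p3=0, p4=1

001010010000010


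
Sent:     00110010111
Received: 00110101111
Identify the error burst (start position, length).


XOR: 00000111000

Burst at position 5, length 3


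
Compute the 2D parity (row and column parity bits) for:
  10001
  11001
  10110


Row parities: 011
Column parities: 11110

Row P: 011, Col P: 11110, Corner: 0


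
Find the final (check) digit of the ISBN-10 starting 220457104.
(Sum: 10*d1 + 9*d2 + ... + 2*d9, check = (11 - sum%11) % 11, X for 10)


Weighted sum: 143
143 mod 11 = 0

Check digit: 0


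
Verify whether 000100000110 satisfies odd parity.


Number of 1s: 3

Yes, parity is correct (3 ones)


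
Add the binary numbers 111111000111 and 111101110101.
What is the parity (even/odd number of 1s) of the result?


111111000111 = 4039
111101110101 = 3957
Sum = 7996 = 1111100111100
1s count = 9

odd parity (9 ones in 1111100111100)


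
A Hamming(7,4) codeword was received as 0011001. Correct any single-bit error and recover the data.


Syndrome = 0: no error detected

Data: 1001 (no errors)


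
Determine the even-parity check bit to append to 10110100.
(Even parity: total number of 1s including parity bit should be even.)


Number of 1s in data: 4
Parity bit: 0

0


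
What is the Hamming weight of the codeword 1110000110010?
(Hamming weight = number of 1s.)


Counting 1s in 1110000110010

6


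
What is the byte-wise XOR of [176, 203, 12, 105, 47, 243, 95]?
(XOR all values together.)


XOR chain: 176 ^ 203 ^ 12 ^ 105 ^ 47 ^ 243 ^ 95 = 157

157


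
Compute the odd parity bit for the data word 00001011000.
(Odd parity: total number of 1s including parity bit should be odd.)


Number of 1s in data: 3
Parity bit: 0

0


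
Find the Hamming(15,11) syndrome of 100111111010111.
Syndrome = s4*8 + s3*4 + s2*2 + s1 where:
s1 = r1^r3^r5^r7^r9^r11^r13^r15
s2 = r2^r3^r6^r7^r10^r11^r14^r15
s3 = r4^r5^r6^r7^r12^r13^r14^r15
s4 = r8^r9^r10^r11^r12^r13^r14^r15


s1=1, s2=1, s3=1, s4=0

Syndrome = 7 (error at position 7)


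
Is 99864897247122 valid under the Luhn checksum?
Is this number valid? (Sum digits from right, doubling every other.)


Luhn sum = 83
83 mod 10 = 3

Invalid (Luhn sum mod 10 = 3)


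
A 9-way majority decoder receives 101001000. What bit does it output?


Ones: 3 out of 9
Threshold: 5

0 (3/9 voted 1)


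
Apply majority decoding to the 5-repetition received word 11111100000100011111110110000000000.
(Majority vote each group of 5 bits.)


Groups: 11111, 10000, 01000, 11111, 11011, 00000, 00000
Majority votes: 1001100

1001100


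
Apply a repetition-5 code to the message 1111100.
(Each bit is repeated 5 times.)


Each bit -> 5 copies

11111111111111111111111110000000000


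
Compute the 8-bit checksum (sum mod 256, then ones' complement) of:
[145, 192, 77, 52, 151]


Sum = 617 mod 256 = 105
Complement = 150

150


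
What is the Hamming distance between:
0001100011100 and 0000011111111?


XOR: 0001111100011
Count of 1s: 7

7


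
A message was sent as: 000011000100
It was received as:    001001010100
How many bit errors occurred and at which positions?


XOR: 001010010000

3 error(s) at position(s): 2, 4, 7


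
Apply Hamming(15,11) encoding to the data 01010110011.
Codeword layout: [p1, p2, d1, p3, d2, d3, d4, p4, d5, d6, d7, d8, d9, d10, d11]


Parity bits: p1=0, p2=1, p3=0, p4=0

010010100110011


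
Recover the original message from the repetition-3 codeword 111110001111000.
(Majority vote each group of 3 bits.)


Groups: 111, 110, 001, 111, 000
Majority votes: 11010

11010


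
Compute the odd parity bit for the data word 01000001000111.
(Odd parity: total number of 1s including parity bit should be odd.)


Number of 1s in data: 5
Parity bit: 0

0


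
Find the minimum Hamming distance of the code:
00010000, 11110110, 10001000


Comparing all pairs, minimum distance: 3
Can detect 2 errors, correct 1 errors

3


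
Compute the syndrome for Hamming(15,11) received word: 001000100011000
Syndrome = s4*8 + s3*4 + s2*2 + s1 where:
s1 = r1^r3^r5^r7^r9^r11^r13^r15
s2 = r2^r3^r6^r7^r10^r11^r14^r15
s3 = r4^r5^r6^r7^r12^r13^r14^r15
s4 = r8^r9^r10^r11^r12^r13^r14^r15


s1=1, s2=1, s3=0, s4=0

Syndrome = 3 (error at position 3)


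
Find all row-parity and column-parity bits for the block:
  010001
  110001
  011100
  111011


Row parities: 0111
Column parities: 000111

Row P: 0111, Col P: 000111, Corner: 1


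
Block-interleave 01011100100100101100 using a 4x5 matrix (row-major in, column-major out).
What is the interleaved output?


Matrix:
  01011
  10010
  01001
  01100
Read columns: 01001011000111001010

01001011000111001010


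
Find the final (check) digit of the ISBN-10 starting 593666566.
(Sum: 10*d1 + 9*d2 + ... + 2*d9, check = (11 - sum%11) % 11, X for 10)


Weighted sum: 313
313 mod 11 = 5

Check digit: 6


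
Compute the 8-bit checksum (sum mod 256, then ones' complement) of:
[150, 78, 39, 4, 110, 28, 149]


Sum = 558 mod 256 = 46
Complement = 209

209


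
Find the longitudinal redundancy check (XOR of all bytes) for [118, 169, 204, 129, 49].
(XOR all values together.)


XOR chain: 118 ^ 169 ^ 204 ^ 129 ^ 49 = 163

163


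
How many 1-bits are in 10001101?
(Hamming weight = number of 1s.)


Counting 1s in 10001101

4


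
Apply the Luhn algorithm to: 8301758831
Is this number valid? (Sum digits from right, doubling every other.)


Luhn sum = 43
43 mod 10 = 3

Invalid (Luhn sum mod 10 = 3)


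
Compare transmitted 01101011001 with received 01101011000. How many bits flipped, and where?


XOR: 00000000001

1 error(s) at position(s): 10


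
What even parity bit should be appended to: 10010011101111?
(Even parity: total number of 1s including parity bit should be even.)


Number of 1s in data: 9
Parity bit: 1

1


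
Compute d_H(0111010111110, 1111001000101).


XOR: 1000011111011
Count of 1s: 8

8


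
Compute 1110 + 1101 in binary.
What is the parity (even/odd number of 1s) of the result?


1110 = 14
1101 = 13
Sum = 27 = 11011
1s count = 4

even parity (4 ones in 11011)


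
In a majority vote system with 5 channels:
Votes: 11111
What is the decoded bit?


Ones: 5 out of 5
Threshold: 3

1 (5/5 voted 1)


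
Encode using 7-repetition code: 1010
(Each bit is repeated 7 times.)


Each bit -> 7 copies

1111111000000011111110000000


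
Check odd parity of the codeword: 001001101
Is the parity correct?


Number of 1s: 4

No, parity error (4 ones)


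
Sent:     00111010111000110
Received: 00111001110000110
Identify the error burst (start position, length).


XOR: 00000011001000000

Burst at position 6, length 5


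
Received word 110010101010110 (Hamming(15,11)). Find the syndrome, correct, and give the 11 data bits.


Syndrome = 0: no error detected

Data: 01011010110 (no errors)


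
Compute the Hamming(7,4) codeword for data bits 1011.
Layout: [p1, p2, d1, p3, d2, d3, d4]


Parity bits: p1=0, p2=1, p3=0

0110011


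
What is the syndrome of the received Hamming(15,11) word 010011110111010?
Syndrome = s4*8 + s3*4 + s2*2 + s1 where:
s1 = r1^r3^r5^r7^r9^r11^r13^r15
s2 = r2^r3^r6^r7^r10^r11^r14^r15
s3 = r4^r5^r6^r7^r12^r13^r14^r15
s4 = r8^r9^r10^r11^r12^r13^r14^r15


s1=1, s2=0, s3=1, s4=1

Syndrome = 13 (error at position 13)


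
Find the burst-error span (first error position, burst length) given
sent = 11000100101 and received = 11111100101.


XOR: 00111000000

Burst at position 2, length 3


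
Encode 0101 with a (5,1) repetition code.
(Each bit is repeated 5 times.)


Each bit -> 5 copies

00000111110000011111


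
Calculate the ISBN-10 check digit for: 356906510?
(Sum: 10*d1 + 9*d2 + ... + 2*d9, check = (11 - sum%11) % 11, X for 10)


Weighted sum: 239
239 mod 11 = 8

Check digit: 3


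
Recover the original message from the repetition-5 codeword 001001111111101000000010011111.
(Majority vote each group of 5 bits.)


Groups: 00100, 11111, 11101, 00000, 00100, 11111
Majority votes: 011001

011001


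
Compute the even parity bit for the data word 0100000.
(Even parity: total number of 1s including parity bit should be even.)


Number of 1s in data: 1
Parity bit: 1

1


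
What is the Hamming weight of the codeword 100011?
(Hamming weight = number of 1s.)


Counting 1s in 100011

3


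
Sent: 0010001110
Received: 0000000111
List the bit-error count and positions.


XOR: 0010001001

3 error(s) at position(s): 2, 6, 9


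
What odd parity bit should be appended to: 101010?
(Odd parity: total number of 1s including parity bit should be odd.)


Number of 1s in data: 3
Parity bit: 0

0


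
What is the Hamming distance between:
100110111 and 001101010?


XOR: 101011101
Count of 1s: 6

6


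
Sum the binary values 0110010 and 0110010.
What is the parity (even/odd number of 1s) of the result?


0110010 = 50
0110010 = 50
Sum = 100 = 1100100
1s count = 3

odd parity (3 ones in 1100100)


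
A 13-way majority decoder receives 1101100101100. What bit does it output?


Ones: 7 out of 13
Threshold: 7

1 (7/13 voted 1)


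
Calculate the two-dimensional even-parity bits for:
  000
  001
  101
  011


Row parities: 0100
Column parities: 111

Row P: 0100, Col P: 111, Corner: 1


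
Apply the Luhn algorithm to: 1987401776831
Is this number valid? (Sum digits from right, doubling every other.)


Luhn sum = 58
58 mod 10 = 8

Invalid (Luhn sum mod 10 = 8)


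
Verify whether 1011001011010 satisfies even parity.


Number of 1s: 7

No, parity error (7 ones)


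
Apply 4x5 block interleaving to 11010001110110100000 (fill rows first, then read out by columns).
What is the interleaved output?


Matrix:
  11010
  00111
  01101
  00000
Read columns: 10001010011011000110

10001010011011000110


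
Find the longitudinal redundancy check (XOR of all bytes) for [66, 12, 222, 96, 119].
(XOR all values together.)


XOR chain: 66 ^ 12 ^ 222 ^ 96 ^ 119 = 135

135


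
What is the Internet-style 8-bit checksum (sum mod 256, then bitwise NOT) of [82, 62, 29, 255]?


Sum = 428 mod 256 = 172
Complement = 83

83


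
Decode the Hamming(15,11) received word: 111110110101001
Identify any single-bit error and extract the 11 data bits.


Syndrome = 7: error at position 7

Data: 11000101001 (corrected bit 7)


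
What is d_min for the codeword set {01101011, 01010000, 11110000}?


Comparing all pairs, minimum distance: 2
Can detect 1 errors, correct 0 errors

2


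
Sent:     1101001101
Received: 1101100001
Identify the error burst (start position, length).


XOR: 0000101100

Burst at position 4, length 4


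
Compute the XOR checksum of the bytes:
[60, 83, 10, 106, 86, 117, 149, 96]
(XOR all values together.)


XOR chain: 60 ^ 83 ^ 10 ^ 106 ^ 86 ^ 117 ^ 149 ^ 96 = 217

217


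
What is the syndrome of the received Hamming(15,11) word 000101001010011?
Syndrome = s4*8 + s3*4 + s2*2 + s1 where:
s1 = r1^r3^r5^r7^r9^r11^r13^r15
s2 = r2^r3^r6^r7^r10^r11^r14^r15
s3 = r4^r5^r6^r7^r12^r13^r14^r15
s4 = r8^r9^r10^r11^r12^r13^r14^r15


s1=1, s2=0, s3=0, s4=0

Syndrome = 1 (error at position 1)
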